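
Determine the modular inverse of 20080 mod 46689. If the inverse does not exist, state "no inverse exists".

14395

Run Euclid on (46689, 20080):
46689 = 2*20080 + 6529
20080 = 3*6529 + 493
6529 = 13*493 + 120
493 = 4*120 + 13
120 = 9*13 + 3
13 = 4*3 + 1
3 = 3*1 + 0
gcd = 1, so the inverse exists. Back-substitute:
1 = 13 − 4·3
1 = −4·120 + 37·13
1 = 37·493 − 152·120
1 = −152·6529 + 2013·493
1 = 2013·20080 − 6191·6529
1 = −6191·46689 + 14395·20080
So 20080·14395 ≡ 1 (mod 46689).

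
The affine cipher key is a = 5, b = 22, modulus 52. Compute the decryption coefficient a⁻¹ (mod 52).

21

Run Euclid on (52, 5):
52 = 10*5 + 2
5 = 2*2 + 1
2 = 2*1 + 0
The gcd is 1. Working backward:
1 = 5 − 2·2
1 = −2·52 + 21·5
So 5·21 ≡ 1 (mod 52).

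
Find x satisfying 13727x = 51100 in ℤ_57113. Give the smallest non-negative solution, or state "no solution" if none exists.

First find gcd(13727, 57113):
57113 = 4×13727 + 2205
13727 = 6×2205 + 497
2205 = 4×497 + 217
497 = 2×217 + 63
217 = 3×63 + 28
63 = 2×28 + 7
28 = 4×7 + 0
gcd = 7 and 7 | 51100, so solutions exist. Divide through by 7: 1961x ≡ 7300 (mod 8159).
Now find 1961⁻¹ mod 8159:
8159 = 4·1961 + 315
1961 = 6·315 + 71
315 = 4·71 + 31
71 = 2·31 + 9
31 = 3·9 + 4
9 = 2·4 + 1
4 = 4·1 + 0
Back-substitute:
1 = 9 − 2·4
1 = −2·31 + 7·9
1 = 7·71 − 16·31
1 = −16·315 + 71·71
1 = 71·1961 − 442·315
1 = −442·8159 + 1839·1961
So 1961⁻¹ ≡ 1839 (mod 8159).
Then x ≡ 1839·7300 ≡ 3145 (mod 8159); the smallest non-negative solution is x = 3145.

3145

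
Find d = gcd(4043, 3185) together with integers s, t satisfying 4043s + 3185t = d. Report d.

Repeated division:
4043 = 1*3185 + 858
3185 = 3*858 + 611
858 = 1*611 + 247
611 = 2*247 + 117
247 = 2*117 + 13
117 = 9*13 + 0
gcd(4043, 3185) = 13.
Express as a combination:
13 = 247 − 2·117
13 = −2·611 + 5·247
13 = 5·858 − 7·611
13 = −7·3185 + 26·858
13 = 26·4043 − 33·3185
So 13 = (26)·4043 + (-33)·3185.

13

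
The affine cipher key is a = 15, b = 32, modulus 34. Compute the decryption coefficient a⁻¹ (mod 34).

Apply the Euclidean algorithm to 34 and 15:
34 = 2×15 + 4
15 = 3×4 + 3
4 = 1×3 + 1
3 = 3×1 + 0
Since gcd(15, 34) = 1, back-substitute to write 1 as a combination:
1 = 4 − 3
1 = −15 + 4·4
1 = 4·34 − 9·15
So 15·(-9) ≡ 1 (mod 34), and -9 ≡ 25 (mod 34).

25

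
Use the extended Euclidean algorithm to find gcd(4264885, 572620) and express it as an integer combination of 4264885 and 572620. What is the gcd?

Euclidean algorithm:
4264885 = 7·572620 + 256545
572620 = 2·256545 + 59530
256545 = 4·59530 + 18425
59530 = 3·18425 + 4255
18425 = 4·4255 + 1405
4255 = 3·1405 + 40
1405 = 35·40 + 5
40 = 8·5 + 0
gcd(4264885, 572620) = 5.
Back-substituting:
5 = 1405 − 35·40
5 = −35·4255 + 106·1405
5 = 106·18425 − 459·4255
5 = −459·59530 + 1483·18425
5 = 1483·256545 − 6391·59530
5 = −6391·572620 + 14265·256545
5 = 14265·4264885 − 106246·572620
So 5 = (14265)·4264885 + (-106246)·572620.

5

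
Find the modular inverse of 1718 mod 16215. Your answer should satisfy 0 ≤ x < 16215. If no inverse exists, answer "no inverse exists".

13997

gcd(16215, 1718) by repeated division:
16215 = 9·1718 + 753
1718 = 2·753 + 212
753 = 3·212 + 117
212 = 1·117 + 95
117 = 1·95 + 22
95 = 4·22 + 7
22 = 3·7 + 1
7 = 7·1 + 0
gcd = 1, so the inverse exists. Back-substitute:
1 = 22 − 3·7
1 = −3·95 + 13·22
1 = 13·117 − 16·95
1 = −16·212 + 29·117
1 = 29·753 − 103·212
1 = −103·1718 + 235·753
1 = 235·16215 − 2218·1718
So 1718·(-2218) ≡ 1 (mod 16215), and -2218 ≡ 13997 (mod 16215).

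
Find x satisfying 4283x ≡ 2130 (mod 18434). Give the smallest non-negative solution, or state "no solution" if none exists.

758

First find gcd(4283, 18434):
18434 = 4×4283 + 1302
4283 = 3×1302 + 377
1302 = 3×377 + 171
377 = 2×171 + 35
171 = 4×35 + 31
35 = 1×31 + 4
31 = 7×4 + 3
4 = 1×3 + 1
3 = 3×1 + 0
gcd = 1, so a unique solution mod 18434 exists.
Back-substitute for the Bézout coefficients:
1 = 4 − 3
1 = −31 + 8·4
1 = 8·35 − 9·31
1 = −9·171 + 44·35
1 = 44·377 − 97·171
1 = −97·1302 + 335·377
1 = 335·4283 − 1102·1302
1 = −1102·18434 + 4743·4283
So 4283·(4743) ≡ 1 (mod 18434), giving 4283⁻¹ ≡ 4743.
x ≡ 4283⁻¹·2130 ≡ 4743·2130 ≡ 758 (mod 18434).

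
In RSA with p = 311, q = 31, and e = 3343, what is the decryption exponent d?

8407

φ(n) = (p−1)(q−1) = 310·30 = 9300.
Need d with 3343·d ≡ 1 (mod 9300). Apply the extended Euclidean algorithm:
9300 = 2×3343 + 2614
3343 = 1×2614 + 729
2614 = 3×729 + 427
729 = 1×427 + 302
427 = 1×302 + 125
302 = 2×125 + 52
125 = 2×52 + 21
52 = 2×21 + 10
21 = 2×10 + 1
10 = 10×1 + 0
Back-substitute:
1 = 21 − 2·10
1 = −2·52 + 5·21
1 = 5·125 − 12·52
1 = −12·302 + 29·125
1 = 29·427 − 41·302
1 = −41·729 + 70·427
1 = 70·2614 − 251·729
1 = −251·3343 + 321·2614
1 = 321·9300 − 893·3343
So 3343·(-893) ≡ 1 (mod 9300), hence d ≡ -893 ≡ 8407 (mod 9300).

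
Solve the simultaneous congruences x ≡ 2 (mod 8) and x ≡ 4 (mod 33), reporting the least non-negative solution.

202

Write x = 2 + 8·k. Then 8·k ≡ 4 − 2 ≡ 2 (mod 33).
Need 8⁻¹ mod 33. Extended Euclid on (33, 8):
33 = 4·8 + 1
8 = 8·1 + 0
Back-substitute:
1 = 33 − 4·8
8⁻¹ ≡ 29 (mod 33), so k ≡ 29·2 ≡ 25 (mod 33).
x = 2 + 8·25 = 202.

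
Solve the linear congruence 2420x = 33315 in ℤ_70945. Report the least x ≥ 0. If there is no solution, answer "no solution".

11535

First find gcd(2420, 70945):
70945 = 29×2420 + 765
2420 = 3×765 + 125
765 = 6×125 + 15
125 = 8×15 + 5
15 = 3×5 + 0
gcd = 5 and 5 | 33315, so solutions exist. Divide through by 5: 484x ≡ 6663 (mod 14189).
Now find 484⁻¹ mod 14189:
14189 = 29·484 + 153
484 = 3·153 + 25
153 = 6·25 + 3
25 = 8·3 + 1
3 = 3·1 + 0
Back-substitute:
1 = 25 − 8·3
1 = −8·153 + 49·25
1 = 49·484 − 155·153
1 = −155·14189 + 4544·484
So 484⁻¹ ≡ 4544 (mod 14189).
Then x ≡ 4544·6663 ≡ 11535 (mod 14189); the smallest non-negative solution is x = 11535.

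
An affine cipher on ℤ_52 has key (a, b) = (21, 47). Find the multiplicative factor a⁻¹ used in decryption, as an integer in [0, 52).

Extended Euclidean algorithm:
52 = 2·21 + 10
21 = 2·10 + 1
10 = 10·1 + 0
Since gcd(21, 52) = 1, back-substitute to write 1 as a combination:
1 = 21 − 2·10
1 = −2·52 + 5·21
So 21·5 ≡ 1 (mod 52).

5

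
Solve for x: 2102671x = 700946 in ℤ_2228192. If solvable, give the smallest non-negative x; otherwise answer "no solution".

944430

First find gcd(2102671, 2228192):
2228192 = 1*2102671 + 125521
2102671 = 16*125521 + 94335
125521 = 1*94335 + 31186
94335 = 3*31186 + 777
31186 = 40*777 + 106
777 = 7*106 + 35
106 = 3*35 + 1
35 = 35*1 + 0
gcd = 1, so a unique solution mod 2228192 exists.
Back-substitute for the Bézout coefficients:
1 = 106 − 3·35
1 = −3·777 + 22·106
1 = 22·31186 − 883·777
1 = −883·94335 + 2671·31186
1 = 2671·125521 − 3554·94335
1 = −3554·2102671 + 59535·125521
1 = 59535·2228192 − 63089·2102671
So 2102671·(-63089) ≡ 1 (mod 2228192), giving 2102671⁻¹ ≡ 2165103.
x ≡ 2102671⁻¹·700946 ≡ 2165103·700946 ≡ 944430 (mod 2228192).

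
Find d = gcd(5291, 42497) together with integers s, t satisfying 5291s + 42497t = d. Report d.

Apply Euclid's algorithm to 42497 and 5291:
42497 = 8×5291 + 169
5291 = 31×169 + 52
169 = 3×52 + 13
52 = 4×13 + 0
gcd(5291, 42497) = 13.
Back-substituting:
13 = 169 − 3·52
13 = −3·5291 + 94·169
13 = 94·42497 − 755·5291
So 13 = (94)·42497 + (-755)·5291.

13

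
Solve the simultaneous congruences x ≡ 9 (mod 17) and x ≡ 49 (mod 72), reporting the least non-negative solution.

553

Write x = 9 + 17·k. Then 17·k ≡ 49 − 9 ≡ 40 (mod 72).
Need 17⁻¹ mod 72. Extended Euclid on (72, 17):
72 = 4*17 + 4
17 = 4*4 + 1
4 = 4*1 + 0
Back-substitute:
1 = 17 − 4·4
1 = −4·72 + 17·17
17⁻¹ ≡ 17 (mod 72), so k ≡ 17·40 ≡ 32 (mod 72).
x = 9 + 17·32 = 553.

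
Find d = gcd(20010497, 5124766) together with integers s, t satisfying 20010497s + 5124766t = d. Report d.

1

Apply Euclid's algorithm to 20010497 and 5124766:
20010497 = 3*5124766 + 4636199
5124766 = 1*4636199 + 488567
4636199 = 9*488567 + 239096
488567 = 2*239096 + 10375
239096 = 23*10375 + 471
10375 = 22*471 + 13
471 = 36*13 + 3
13 = 4*3 + 1
3 = 3*1 + 0
gcd(20010497, 5124766) = 1.
Working backward:
1 = 13 − 4·3
1 = −4·471 + 145·13
1 = 145·10375 − 3194·471
1 = −3194·239096 + 73607·10375
1 = 73607·488567 − 150408·239096
1 = −150408·4636199 + 1427279·488567
1 = 1427279·5124766 − 1577687·4636199
1 = −1577687·20010497 + 6160340·5124766
So 1 = (-1577687)·20010497 + (6160340)·5124766.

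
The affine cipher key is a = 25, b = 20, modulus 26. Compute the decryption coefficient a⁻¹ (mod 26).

Run Euclid on (26, 25):
26 = 1·25 + 1
25 = 25·1 + 0
gcd = 1, so the inverse exists. Back-substitute:
1 = 26 − 25
Thus 25·(-1) ≡ 1 (mod 26); reducing, -1 mod 26 = 25.

25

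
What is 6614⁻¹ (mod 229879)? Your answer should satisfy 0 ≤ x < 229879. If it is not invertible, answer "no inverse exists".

Apply the Euclidean algorithm to 229879 and 6614:
229879 = 34×6614 + 5003
6614 = 1×5003 + 1611
5003 = 3×1611 + 170
1611 = 9×170 + 81
170 = 2×81 + 8
81 = 10×8 + 1
8 = 8×1 + 0
gcd = 1, so the inverse exists. Back-substitute:
1 = 81 − 10·8
1 = −10·170 + 21·81
1 = 21·1611 − 199·170
1 = −199·5003 + 618·1611
1 = 618·6614 − 817·5003
1 = −817·229879 + 28396·6614
So 6614·28396 ≡ 1 (mod 229879).

28396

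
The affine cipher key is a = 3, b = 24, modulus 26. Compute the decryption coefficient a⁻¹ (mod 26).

Extended Euclidean algorithm:
26 = 8·3 + 2
3 = 1·2 + 1
2 = 2·1 + 0
gcd = 1, so the inverse exists. Back-substitute:
1 = 3 − 2
1 = −26 + 9·3
So 3·9 ≡ 1 (mod 26).

9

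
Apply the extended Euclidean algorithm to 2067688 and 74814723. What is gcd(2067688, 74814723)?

1

Apply Euclid's algorithm to 74814723 and 2067688:
74814723 = 36×2067688 + 377955
2067688 = 5×377955 + 177913
377955 = 2×177913 + 22129
177913 = 8×22129 + 881
22129 = 25×881 + 104
881 = 8×104 + 49
104 = 2×49 + 6
49 = 8×6 + 1
6 = 6×1 + 0
gcd(2067688, 74814723) = 1.
Working backward:
1 = 49 − 8·6
1 = −8·104 + 17·49
1 = 17·881 − 144·104
1 = −144·22129 + 3617·881
1 = 3617·177913 − 29080·22129
1 = −29080·377955 + 61777·177913
1 = 61777·2067688 − 337965·377955
1 = −337965·74814723 + 12228517·2067688
So 1 = (-337965)·74814723 + (12228517)·2067688.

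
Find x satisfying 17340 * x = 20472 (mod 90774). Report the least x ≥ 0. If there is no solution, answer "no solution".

64

First find gcd(17340, 90774):
90774 = 5*17340 + 4074
17340 = 4*4074 + 1044
4074 = 3*1044 + 942
1044 = 1*942 + 102
942 = 9*102 + 24
102 = 4*24 + 6
24 = 4*6 + 0
gcd = 6 and 6 | 20472, so solutions exist. Divide through by 6: 2890x ≡ 3412 (mod 15129).
Now find 2890⁻¹ mod 15129:
15129 = 5×2890 + 679
2890 = 4×679 + 174
679 = 3×174 + 157
174 = 1×157 + 17
157 = 9×17 + 4
17 = 4×4 + 1
4 = 4×1 + 0
Back-substitute:
1 = 17 − 4·4
1 = −4·157 + 37·17
1 = 37·174 − 41·157
1 = −41·679 + 160·174
1 = 160·2890 − 681·679
1 = −681·15129 + 3565·2890
So 2890⁻¹ ≡ 3565 (mod 15129).
Then x ≡ 3565·3412 ≡ 64 (mod 15129); the smallest non-negative solution is x = 64.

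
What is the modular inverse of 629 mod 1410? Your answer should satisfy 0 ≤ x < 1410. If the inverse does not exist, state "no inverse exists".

269

Extended Euclidean algorithm:
1410 = 2·629 + 152
629 = 4·152 + 21
152 = 7·21 + 5
21 = 4·5 + 1
5 = 5·1 + 0
Since gcd(629, 1410) = 1, back-substitute to write 1 as a combination:
1 = 21 − 4·5
1 = −4·152 + 29·21
1 = 29·629 − 120·152
1 = −120·1410 + 269·629
So 629·269 ≡ 1 (mod 1410).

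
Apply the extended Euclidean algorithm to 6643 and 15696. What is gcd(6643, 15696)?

1

Apply Euclid's algorithm to 15696 and 6643:
15696 = 2*6643 + 2410
6643 = 2*2410 + 1823
2410 = 1*1823 + 587
1823 = 3*587 + 62
587 = 9*62 + 29
62 = 2*29 + 4
29 = 7*4 + 1
4 = 4*1 + 0
gcd(6643, 15696) = 1.
Express as a combination:
1 = 29 − 7·4
1 = −7·62 + 15·29
1 = 15·587 − 142·62
1 = −142·1823 + 441·587
1 = 441·2410 − 583·1823
1 = −583·6643 + 1607·2410
1 = 1607·15696 − 3797·6643
So 1 = (1607)·15696 + (-3797)·6643.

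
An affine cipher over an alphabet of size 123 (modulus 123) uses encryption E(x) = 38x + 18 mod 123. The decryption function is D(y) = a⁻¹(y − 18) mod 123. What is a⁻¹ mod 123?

Run Euclid on (123, 38):
123 = 3*38 + 9
38 = 4*9 + 2
9 = 4*2 + 1
2 = 2*1 + 0
The gcd is 1. Working backward:
1 = 9 − 4·2
1 = −4·38 + 17·9
1 = 17·123 − 55·38
Hence 38⁻¹ ≡ -55 ≡ 68 (mod 123).

68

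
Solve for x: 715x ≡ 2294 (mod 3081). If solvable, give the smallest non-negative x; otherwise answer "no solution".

gcd(715, 3081):
3081 = 4*715 + 221
715 = 3*221 + 52
221 = 4*52 + 13
52 = 4*13 + 0
gcd = 13, but 13 ∤ 2294, so the congruence has no solution.

no solution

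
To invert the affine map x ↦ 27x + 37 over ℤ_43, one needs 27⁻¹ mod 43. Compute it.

Extended Euclidean algorithm:
43 = 1×27 + 16
27 = 1×16 + 11
16 = 1×11 + 5
11 = 2×5 + 1
5 = 5×1 + 0
The gcd is 1. Working backward:
1 = 11 − 2·5
1 = −2·16 + 3·11
1 = 3·27 − 5·16
1 = −5·43 + 8·27
So 27·8 ≡ 1 (mod 43).

8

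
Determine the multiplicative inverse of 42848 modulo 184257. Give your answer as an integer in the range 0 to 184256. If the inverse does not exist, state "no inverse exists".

85175

Extended Euclidean algorithm:
184257 = 4·42848 + 12865
42848 = 3·12865 + 4253
12865 = 3·4253 + 106
4253 = 40·106 + 13
106 = 8·13 + 2
13 = 6·2 + 1
2 = 2·1 + 0
gcd = 1, so the inverse exists. Back-substitute:
1 = 13 − 6·2
1 = −6·106 + 49·13
1 = 49·4253 − 1966·106
1 = −1966·12865 + 5947·4253
1 = 5947·42848 − 19807·12865
1 = −19807·184257 + 85175·42848
So 42848·85175 ≡ 1 (mod 184257).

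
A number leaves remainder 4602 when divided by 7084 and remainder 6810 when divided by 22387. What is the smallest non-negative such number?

Write x = 4602 + 7084·k. Then 7084·k ≡ 6810 − 4602 ≡ 2208 (mod 22387).
Need 7084⁻¹ mod 22387. Extended Euclid on (22387, 7084):
22387 = 3·7084 + 1135
7084 = 6·1135 + 274
1135 = 4·274 + 39
274 = 7·39 + 1
39 = 39·1 + 0
Back-substitute:
1 = 274 − 7·39
1 = −7·1135 + 29·274
1 = 29·7084 − 181·1135
1 = −181·22387 + 572·7084
7084⁻¹ ≡ 572 (mod 22387), so k ≡ 572·2208 ≡ 9304 (mod 22387).
x = 4602 + 7084·9304 = 65914138.

65914138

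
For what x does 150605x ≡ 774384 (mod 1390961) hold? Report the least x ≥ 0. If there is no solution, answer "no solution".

74686

First find gcd(150605, 1390961):
1390961 = 9·150605 + 35516
150605 = 4·35516 + 8541
35516 = 4·8541 + 1352
8541 = 6·1352 + 429
1352 = 3·429 + 65
429 = 6·65 + 39
65 = 1·39 + 26
39 = 1·26 + 13
26 = 2·13 + 0
gcd = 13 and 13 | 774384, so solutions exist. Divide through by 13: 11585x ≡ 59568 (mod 106997).
Now find 11585⁻¹ mod 106997:
106997 = 9·11585 + 2732
11585 = 4·2732 + 657
2732 = 4·657 + 104
657 = 6·104 + 33
104 = 3·33 + 5
33 = 6·5 + 3
5 = 1·3 + 2
3 = 1·2 + 1
2 = 2·1 + 0
Back-substitute:
1 = 3 − 2
1 = −5 + 2·3
1 = 2·33 − 13·5
1 = −13·104 + 41·33
1 = 41·657 − 259·104
1 = −259·2732 + 1077·657
1 = 1077·11585 − 4567·2732
1 = −4567·106997 + 42180·11585
So 11585⁻¹ ≡ 42180 (mod 106997).
Then x ≡ 42180·59568 ≡ 74686 (mod 106997); the smallest non-negative solution is x = 74686.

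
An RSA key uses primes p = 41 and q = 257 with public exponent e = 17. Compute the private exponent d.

8433

φ(n) = (p−1)(q−1) = 40·256 = 10240.
Need d with 17·d ≡ 1 (mod 10240). Apply the extended Euclidean algorithm:
10240 = 602*17 + 6
17 = 2*6 + 5
6 = 1*5 + 1
5 = 5*1 + 0
Back-substitute:
1 = 6 − 5
1 = −17 + 3·6
1 = 3·10240 − 1807·17
So 17·(-1807) ≡ 1 (mod 10240), hence d ≡ -1807 ≡ 8433 (mod 10240).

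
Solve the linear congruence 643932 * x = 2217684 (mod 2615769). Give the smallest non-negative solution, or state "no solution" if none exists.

no solution

gcd(643932, 2615769):
2615769 = 4·643932 + 40041
643932 = 16·40041 + 3276
40041 = 12·3276 + 729
3276 = 4·729 + 360
729 = 2·360 + 9
360 = 40·9 + 0
gcd = 9, but 9 ∤ 2217684, so the congruence has no solution.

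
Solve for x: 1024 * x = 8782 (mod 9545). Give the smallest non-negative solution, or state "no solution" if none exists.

First find gcd(1024, 9545):
9545 = 9·1024 + 329
1024 = 3·329 + 37
329 = 8·37 + 33
37 = 1·33 + 4
33 = 8·4 + 1
4 = 4·1 + 0
gcd = 1, so a unique solution mod 9545 exists.
Back-substitute for the Bézout coefficients:
1 = 33 − 8·4
1 = −8·37 + 9·33
1 = 9·329 − 80·37
1 = −80·1024 + 249·329
1 = 249·9545 − 2321·1024
So 1024·(-2321) ≡ 1 (mod 9545), giving 1024⁻¹ ≡ 7224.
x ≡ 1024⁻¹·8782 ≡ 7224·8782 ≡ 5098 (mod 9545).

5098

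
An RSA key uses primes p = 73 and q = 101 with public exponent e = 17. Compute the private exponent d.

φ(n) = (p−1)(q−1) = 72·100 = 7200.
Need d with 17·d ≡ 1 (mod 7200). Apply the extended Euclidean algorithm:
7200 = 423·17 + 9
17 = 1·9 + 8
9 = 1·8 + 1
8 = 8·1 + 0
Back-substitute:
1 = 9 − 8
1 = −17 + 2·9
1 = 2·7200 − 847·17
So 17·(-847) ≡ 1 (mod 7200), hence d ≡ -847 ≡ 6353 (mod 7200).

6353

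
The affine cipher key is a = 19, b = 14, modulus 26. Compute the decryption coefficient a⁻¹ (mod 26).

11

Run Euclid on (26, 19):
26 = 1×19 + 7
19 = 2×7 + 5
7 = 1×5 + 2
5 = 2×2 + 1
2 = 2×1 + 0
gcd = 1, so the inverse exists. Back-substitute:
1 = 5 − 2·2
1 = −2·7 + 3·5
1 = 3·19 − 8·7
1 = −8·26 + 11·19
So 19·11 ≡ 1 (mod 26).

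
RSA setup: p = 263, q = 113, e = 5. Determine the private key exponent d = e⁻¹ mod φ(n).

φ(n) = (p−1)(q−1) = 262·112 = 29344.
Need d with 5·d ≡ 1 (mod 29344). Apply the extended Euclidean algorithm:
29344 = 5868·5 + 4
5 = 1·4 + 1
4 = 4·1 + 0
Back-substitute:
1 = 5 − 4
1 = −29344 + 5869·5
So 5·5869 ≡ 1 (mod 29344), hence d = 5869.

5869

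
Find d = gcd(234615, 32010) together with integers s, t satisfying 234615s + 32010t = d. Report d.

15

Repeated division:
234615 = 7*32010 + 10545
32010 = 3*10545 + 375
10545 = 28*375 + 45
375 = 8*45 + 15
45 = 3*15 + 0
gcd(234615, 32010) = 15.
Back-substituting:
15 = 375 − 8·45
15 = −8·10545 + 225·375
15 = 225·32010 − 683·10545
15 = −683·234615 + 5006·32010
So 15 = (-683)·234615 + (5006)·32010.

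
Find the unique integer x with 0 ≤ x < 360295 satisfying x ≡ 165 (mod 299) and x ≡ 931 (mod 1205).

98536

Write x = 165 + 299·k. Then 299·k ≡ 931 − 165 ≡ 766 (mod 1205).
Need 299⁻¹ mod 1205. Extended Euclid on (1205, 299):
1205 = 4×299 + 9
299 = 33×9 + 2
9 = 4×2 + 1
2 = 2×1 + 0
Back-substitute:
1 = 9 − 4·2
1 = −4·299 + 133·9
1 = 133·1205 − 536·299
299⁻¹ ≡ 669 (mod 1205), so k ≡ 669·766 ≡ 329 (mod 1205).
x = 165 + 299·329 = 98536.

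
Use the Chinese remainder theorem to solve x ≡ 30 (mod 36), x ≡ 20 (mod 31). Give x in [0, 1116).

1074

Write x = 30 + 36·k. Then 36·k ≡ 20 − 30 ≡ 21 (mod 31).
Need 36⁻¹ mod 31. Extended Euclid on (31, 5):
31 = 6×5 + 1
5 = 5×1 + 0
Back-substitute:
1 = 31 − 6·5
36⁻¹ ≡ 25 (mod 31), so k ≡ 25·21 ≡ 29 (mod 31).
x = 30 + 36·29 = 1074.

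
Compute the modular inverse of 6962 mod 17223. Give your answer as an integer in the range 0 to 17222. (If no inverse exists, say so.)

12728

Extended Euclidean algorithm:
17223 = 2·6962 + 3299
6962 = 2·3299 + 364
3299 = 9·364 + 23
364 = 15·23 + 19
23 = 1·19 + 4
19 = 4·4 + 3
4 = 1·3 + 1
3 = 3·1 + 0
Since gcd(6962, 17223) = 1, back-substitute to write 1 as a combination:
1 = 4 − 3
1 = −19 + 5·4
1 = 5·23 − 6·19
1 = −6·364 + 95·23
1 = 95·3299 − 861·364
1 = −861·6962 + 1817·3299
1 = 1817·17223 − 4495·6962
Hence 6962⁻¹ ≡ -4495 ≡ 12728 (mod 17223).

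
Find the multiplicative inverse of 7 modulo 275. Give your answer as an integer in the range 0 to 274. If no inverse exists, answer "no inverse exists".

gcd(275, 7) by repeated division:
275 = 39·7 + 2
7 = 3·2 + 1
2 = 2·1 + 0
The gcd is 1. Working backward:
1 = 7 − 3·2
1 = −3·275 + 118·7
So 7·118 ≡ 1 (mod 275).

118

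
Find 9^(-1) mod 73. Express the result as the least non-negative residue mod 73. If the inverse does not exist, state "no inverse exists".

Run Euclid on (73, 9):
73 = 8×9 + 1
9 = 9×1 + 0
The gcd is 1. Working backward:
1 = 73 − 8·9
Thus 9·(-8) ≡ 1 (mod 73); reducing, -8 mod 73 = 65.

65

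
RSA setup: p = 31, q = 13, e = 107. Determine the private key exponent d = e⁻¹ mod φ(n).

323

φ(n) = (p−1)(q−1) = 30·12 = 360.
Need d with 107·d ≡ 1 (mod 360). Apply the extended Euclidean algorithm:
360 = 3*107 + 39
107 = 2*39 + 29
39 = 1*29 + 10
29 = 2*10 + 9
10 = 1*9 + 1
9 = 9*1 + 0
Back-substitute:
1 = 10 − 9
1 = −29 + 3·10
1 = 3·39 − 4·29
1 = −4·107 + 11·39
1 = 11·360 − 37·107
So 107·(-37) ≡ 1 (mod 360), hence d ≡ -37 ≡ 323 (mod 360).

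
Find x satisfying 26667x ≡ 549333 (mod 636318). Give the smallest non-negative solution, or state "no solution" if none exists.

First find gcd(26667, 636318):
636318 = 23*26667 + 22977
26667 = 1*22977 + 3690
22977 = 6*3690 + 837
3690 = 4*837 + 342
837 = 2*342 + 153
342 = 2*153 + 36
153 = 4*36 + 9
36 = 4*9 + 0
gcd = 9 and 9 | 549333, so solutions exist. Divide through by 9: 2963x ≡ 61037 (mod 70702).
Now find 2963⁻¹ mod 70702:
70702 = 23×2963 + 2553
2963 = 1×2553 + 410
2553 = 6×410 + 93
410 = 4×93 + 38
93 = 2×38 + 17
38 = 2×17 + 4
17 = 4×4 + 1
4 = 4×1 + 0
Back-substitute:
1 = 17 − 4·4
1 = −4·38 + 9·17
1 = 9·93 − 22·38
1 = −22·410 + 97·93
1 = 97·2553 − 604·410
1 = −604·2963 + 701·2553
1 = 701·70702 − 16727·2963
So 2963·(-16727) ≡ 1 (mod 70702), i.e. 2963⁻¹ ≡ 53975.
Then x ≡ 53975·61037 ≡ 41683 (mod 70702); the smallest non-negative solution is x = 41683.

41683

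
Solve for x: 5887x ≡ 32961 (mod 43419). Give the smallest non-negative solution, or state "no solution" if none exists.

23334

First find gcd(5887, 43419):
43419 = 7·5887 + 2210
5887 = 2·2210 + 1467
2210 = 1·1467 + 743
1467 = 1·743 + 724
743 = 1·724 + 19
724 = 38·19 + 2
19 = 9·2 + 1
2 = 2·1 + 0
gcd = 1, so a unique solution mod 43419 exists.
Back-substitute for the Bézout coefficients:
1 = 19 − 9·2
1 = −9·724 + 343·19
1 = 343·743 − 352·724
1 = −352·1467 + 695·743
1 = 695·2210 − 1047·1467
1 = −1047·5887 + 2789·2210
1 = 2789·43419 − 20570·5887
So 5887·(-20570) ≡ 1 (mod 43419), giving 5887⁻¹ ≡ 22849.
x ≡ 5887⁻¹·32961 ≡ 22849·32961 ≡ 23334 (mod 43419).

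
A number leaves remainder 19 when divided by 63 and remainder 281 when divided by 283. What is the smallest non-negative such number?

5941

Write x = 19 + 63·k. Then 63·k ≡ 281 − 19 ≡ 262 (mod 283).
Need 63⁻¹ mod 283. Extended Euclid on (283, 63):
283 = 4·63 + 31
63 = 2·31 + 1
31 = 31·1 + 0
Back-substitute:
1 = 63 − 2·31
1 = −2·283 + 9·63
63⁻¹ ≡ 9 (mod 283), so k ≡ 9·262 ≡ 94 (mod 283).
x = 19 + 63·94 = 5941.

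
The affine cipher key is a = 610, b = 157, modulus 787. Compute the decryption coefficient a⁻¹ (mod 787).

gcd(787, 610) by repeated division:
787 = 1·610 + 177
610 = 3·177 + 79
177 = 2·79 + 19
79 = 4·19 + 3
19 = 6·3 + 1
3 = 3·1 + 0
Since gcd(610, 787) = 1, back-substitute to write 1 as a combination:
1 = 19 − 6·3
1 = −6·79 + 25·19
1 = 25·177 − 56·79
1 = −56·610 + 193·177
1 = 193·787 − 249·610
So 610·(-249) ≡ 1 (mod 787), and -249 ≡ 538 (mod 787).

538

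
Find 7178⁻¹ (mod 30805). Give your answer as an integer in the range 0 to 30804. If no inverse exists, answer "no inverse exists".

Apply the Euclidean algorithm to 30805 and 7178:
30805 = 4×7178 + 2093
7178 = 3×2093 + 899
2093 = 2×899 + 295
899 = 3×295 + 14
295 = 21×14 + 1
14 = 14×1 + 0
gcd = 1, so the inverse exists. Back-substitute:
1 = 295 − 21·14
1 = −21·899 + 64·295
1 = 64·2093 − 149·899
1 = −149·7178 + 511·2093
1 = 511·30805 − 2193·7178
So 7178·(-2193) ≡ 1 (mod 30805), and -2193 ≡ 28612 (mod 30805).

28612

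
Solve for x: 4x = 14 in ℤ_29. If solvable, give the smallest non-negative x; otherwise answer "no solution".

First find gcd(4, 29):
29 = 7*4 + 1
4 = 4*1 + 0
gcd = 1, so a unique solution mod 29 exists.
Back-substitute for the Bézout coefficients:
1 = 29 − 7·4
So 4·(-7) ≡ 1 (mod 29), giving 4⁻¹ ≡ 22.
x ≡ 4⁻¹·14 ≡ 22·14 ≡ 18 (mod 29).

18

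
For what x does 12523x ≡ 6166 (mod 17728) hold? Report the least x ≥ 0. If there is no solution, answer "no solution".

3650

First find gcd(12523, 17728):
17728 = 1·12523 + 5205
12523 = 2·5205 + 2113
5205 = 2·2113 + 979
2113 = 2·979 + 155
979 = 6·155 + 49
155 = 3·49 + 8
49 = 6·8 + 1
8 = 8·1 + 0
gcd = 1, so a unique solution mod 17728 exists.
Back-substitute for the Bézout coefficients:
1 = 49 − 6·8
1 = −6·155 + 19·49
1 = 19·979 − 120·155
1 = −120·2113 + 259·979
1 = 259·5205 − 638·2113
1 = −638·12523 + 1535·5205
1 = 1535·17728 − 2173·12523
So 12523·(-2173) ≡ 1 (mod 17728), giving 12523⁻¹ ≡ 15555.
x ≡ 12523⁻¹·6166 ≡ 15555·6166 ≡ 3650 (mod 17728).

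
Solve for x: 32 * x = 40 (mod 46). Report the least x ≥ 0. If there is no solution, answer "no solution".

7

First find gcd(32, 46):
46 = 1*32 + 14
32 = 2*14 + 4
14 = 3*4 + 2
4 = 2*2 + 0
gcd = 2 and 2 | 40, so solutions exist. Divide through by 2: 16x ≡ 20 (mod 23).
Now find 16⁻¹ mod 23:
23 = 1*16 + 7
16 = 2*7 + 2
7 = 3*2 + 1
2 = 2*1 + 0
Back-substitute:
1 = 7 − 3·2
1 = −3·16 + 7·7
1 = 7·23 − 10·16
So 16·(-10) ≡ 1 (mod 23), i.e. 16⁻¹ ≡ 13.
Then x ≡ 13·20 ≡ 7 (mod 23); the smallest non-negative solution is x = 7.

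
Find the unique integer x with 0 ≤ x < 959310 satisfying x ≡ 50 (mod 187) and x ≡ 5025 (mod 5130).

Write x = 50 + 187·k. Then 187·k ≡ 5025 − 50 ≡ 4975 (mod 5130).
Need 187⁻¹ mod 5130. Extended Euclid on (5130, 187):
5130 = 27·187 + 81
187 = 2·81 + 25
81 = 3·25 + 6
25 = 4·6 + 1
6 = 6·1 + 0
Back-substitute:
1 = 25 − 4·6
1 = −4·81 + 13·25
1 = 13·187 − 30·81
1 = −30·5130 + 823·187
187⁻¹ ≡ 823 (mod 5130), so k ≡ 823·4975 ≡ 685 (mod 5130).
x = 50 + 187·685 = 128145.

128145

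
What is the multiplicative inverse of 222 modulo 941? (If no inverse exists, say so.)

284

Extended Euclidean algorithm:
941 = 4*222 + 53
222 = 4*53 + 10
53 = 5*10 + 3
10 = 3*3 + 1
3 = 3*1 + 0
The gcd is 1. Working backward:
1 = 10 − 3·3
1 = −3·53 + 16·10
1 = 16·222 − 67·53
1 = −67·941 + 284·222
So 222·284 ≡ 1 (mod 941).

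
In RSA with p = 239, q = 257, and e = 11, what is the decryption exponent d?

φ(n) = (p−1)(q−1) = 238·256 = 60928.
Need d with 11·d ≡ 1 (mod 60928). Apply the extended Euclidean algorithm:
60928 = 5538·11 + 10
11 = 1·10 + 1
10 = 10·1 + 0
Back-substitute:
1 = 11 − 10
1 = −60928 + 5539·11
So 11·5539 ≡ 1 (mod 60928), hence d = 5539.

5539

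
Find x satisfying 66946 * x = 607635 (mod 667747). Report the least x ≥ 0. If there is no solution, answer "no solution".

398816

First find gcd(66946, 667747):
667747 = 9·66946 + 65233
66946 = 1·65233 + 1713
65233 = 38·1713 + 139
1713 = 12·139 + 45
139 = 3·45 + 4
45 = 11·4 + 1
4 = 4·1 + 0
gcd = 1, so a unique solution mod 667747 exists.
Back-substitute for the Bézout coefficients:
1 = 45 − 11·4
1 = −11·139 + 34·45
1 = 34·1713 − 419·139
1 = −419·65233 + 15956·1713
1 = 15956·66946 − 16375·65233
1 = −16375·667747 + 163331·66946
So 66946·(163331) ≡ 1 (mod 667747), giving 66946⁻¹ ≡ 163331.
x ≡ 66946⁻¹·607635 ≡ 163331·607635 ≡ 398816 (mod 667747).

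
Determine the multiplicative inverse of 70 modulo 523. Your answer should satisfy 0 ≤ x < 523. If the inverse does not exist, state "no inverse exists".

396

Apply the Euclidean algorithm to 523 and 70:
523 = 7*70 + 33
70 = 2*33 + 4
33 = 8*4 + 1
4 = 4*1 + 0
Since gcd(70, 523) = 1, back-substitute to write 1 as a combination:
1 = 33 − 8·4
1 = −8·70 + 17·33
1 = 17·523 − 127·70
So 70·(-127) ≡ 1 (mod 523), and -127 ≡ 396 (mod 523).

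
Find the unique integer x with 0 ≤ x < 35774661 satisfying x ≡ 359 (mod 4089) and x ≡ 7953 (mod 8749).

32283014

Write x = 359 + 4089·k. Then 4089·k ≡ 7953 − 359 ≡ 7594 (mod 8749).
Need 4089⁻¹ mod 8749. Extended Euclid on (8749, 4089):
8749 = 2×4089 + 571
4089 = 7×571 + 92
571 = 6×92 + 19
92 = 4×19 + 16
19 = 1×16 + 3
16 = 5×3 + 1
3 = 3×1 + 0
Back-substitute:
1 = 16 − 5·3
1 = −5·19 + 6·16
1 = 6·92 − 29·19
1 = −29·571 + 180·92
1 = 180·4089 − 1289·571
1 = −1289·8749 + 2758·4089
4089⁻¹ ≡ 2758 (mod 8749), so k ≡ 2758·7594 ≡ 7895 (mod 8749).
x = 359 + 4089·7895 = 32283014.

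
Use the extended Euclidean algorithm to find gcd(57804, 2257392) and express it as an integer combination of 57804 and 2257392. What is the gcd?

Euclidean algorithm:
2257392 = 39×57804 + 3036
57804 = 19×3036 + 120
3036 = 25×120 + 36
120 = 3×36 + 12
36 = 3×12 + 0
gcd(57804, 2257392) = 12.
Working backward:
12 = 120 − 3·36
12 = −3·3036 + 76·120
12 = 76·57804 − 1447·3036
12 = −1447·2257392 + 56509·57804
So 12 = (-1447)·2257392 + (56509)·57804.

12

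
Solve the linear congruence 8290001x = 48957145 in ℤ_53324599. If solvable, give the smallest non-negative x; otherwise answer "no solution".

1341753

First find gcd(8290001, 53324599):
53324599 = 6×8290001 + 3584593
8290001 = 2×3584593 + 1120815
3584593 = 3×1120815 + 222148
1120815 = 5×222148 + 10075
222148 = 22×10075 + 498
10075 = 20×498 + 115
498 = 4×115 + 38
115 = 3×38 + 1
38 = 38×1 + 0
gcd = 1, so a unique solution mod 53324599 exists.
Back-substitute for the Bézout coefficients:
1 = 115 − 3·38
1 = −3·498 + 13·115
1 = 13·10075 − 263·498
1 = −263·222148 + 5799·10075
1 = 5799·1120815 − 29258·222148
1 = −29258·3584593 + 93573·1120815
1 = 93573·8290001 − 216404·3584593
1 = −216404·53324599 + 1391997·8290001
So 8290001·(1391997) ≡ 1 (mod 53324599), giving 8290001⁻¹ ≡ 1391997.
x ≡ 8290001⁻¹·48957145 ≡ 1391997·48957145 ≡ 1341753 (mod 53324599).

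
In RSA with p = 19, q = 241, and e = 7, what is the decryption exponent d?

3703

φ(n) = (p−1)(q−1) = 18·240 = 4320.
Need d with 7·d ≡ 1 (mod 4320). Apply the extended Euclidean algorithm:
4320 = 617*7 + 1
7 = 7*1 + 0
Back-substitute:
1 = 4320 − 617·7
So 7·(-617) ≡ 1 (mod 4320), hence d ≡ -617 ≡ 3703 (mod 4320).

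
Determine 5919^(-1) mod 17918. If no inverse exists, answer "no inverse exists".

8013

Apply the Euclidean algorithm to 17918 and 5919:
17918 = 3·5919 + 161
5919 = 36·161 + 123
161 = 1·123 + 38
123 = 3·38 + 9
38 = 4·9 + 2
9 = 4·2 + 1
2 = 2·1 + 0
Since gcd(5919, 17918) = 1, back-substitute to write 1 as a combination:
1 = 9 − 4·2
1 = −4·38 + 17·9
1 = 17·123 − 55·38
1 = −55·161 + 72·123
1 = 72·5919 − 2647·161
1 = −2647·17918 + 8013·5919
So 5919·8013 ≡ 1 (mod 17918).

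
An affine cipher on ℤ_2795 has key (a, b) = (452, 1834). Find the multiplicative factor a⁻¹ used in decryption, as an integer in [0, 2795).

303

gcd(2795, 452) by repeated division:
2795 = 6·452 + 83
452 = 5·83 + 37
83 = 2·37 + 9
37 = 4·9 + 1
9 = 9·1 + 0
Since gcd(452, 2795) = 1, back-substitute to write 1 as a combination:
1 = 37 − 4·9
1 = −4·83 + 9·37
1 = 9·452 − 49·83
1 = −49·2795 + 303·452
So 452·303 ≡ 1 (mod 2795).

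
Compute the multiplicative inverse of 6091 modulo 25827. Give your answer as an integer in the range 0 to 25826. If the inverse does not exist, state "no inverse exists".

22261

Apply the Euclidean algorithm to 25827 and 6091:
25827 = 4·6091 + 1463
6091 = 4·1463 + 239
1463 = 6·239 + 29
239 = 8·29 + 7
29 = 4·7 + 1
7 = 7·1 + 0
gcd = 1, so the inverse exists. Back-substitute:
1 = 29 − 4·7
1 = −4·239 + 33·29
1 = 33·1463 − 202·239
1 = −202·6091 + 841·1463
1 = 841·25827 − 3566·6091
Hence 6091⁻¹ ≡ -3566 ≡ 22261 (mod 25827).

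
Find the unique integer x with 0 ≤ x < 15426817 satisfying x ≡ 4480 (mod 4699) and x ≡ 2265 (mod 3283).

Write x = 4480 + 4699·k. Then 4699·k ≡ 2265 − 4480 ≡ 1068 (mod 3283).
Need 4699⁻¹ mod 3283. Extended Euclid on (3283, 1416):
3283 = 2*1416 + 451
1416 = 3*451 + 63
451 = 7*63 + 10
63 = 6*10 + 3
10 = 3*3 + 1
3 = 3*1 + 0
Back-substitute:
1 = 10 − 3·3
1 = −3·63 + 19·10
1 = 19·451 − 136·63
1 = −136·1416 + 427·451
1 = 427·3283 − 990·1416
4699⁻¹ ≡ 2293 (mod 3283), so k ≡ 2293·1068 ≡ 3089 (mod 3283).
x = 4480 + 4699·3089 = 14519691.

14519691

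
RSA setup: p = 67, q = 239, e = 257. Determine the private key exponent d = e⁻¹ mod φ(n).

3545

φ(n) = (p−1)(q−1) = 66·238 = 15708.
Need d with 257·d ≡ 1 (mod 15708). Apply the extended Euclidean algorithm:
15708 = 61*257 + 31
257 = 8*31 + 9
31 = 3*9 + 4
9 = 2*4 + 1
4 = 4*1 + 0
Back-substitute:
1 = 9 − 2·4
1 = −2·31 + 7·9
1 = 7·257 − 58·31
1 = −58·15708 + 3545·257
So 257·3545 ≡ 1 (mod 15708), hence d = 3545.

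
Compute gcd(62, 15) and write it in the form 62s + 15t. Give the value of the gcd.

1

Euclidean algorithm:
62 = 4*15 + 2
15 = 7*2 + 1
2 = 2*1 + 0
gcd(62, 15) = 1.
Working backward:
1 = 15 − 7·2
1 = −7·62 + 29·15
So 1 = (-7)·62 + (29)·15.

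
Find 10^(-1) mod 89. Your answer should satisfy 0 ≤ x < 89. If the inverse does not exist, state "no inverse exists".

Extended Euclidean algorithm:
89 = 8·10 + 9
10 = 1·9 + 1
9 = 9·1 + 0
Since gcd(10, 89) = 1, back-substitute to write 1 as a combination:
1 = 10 − 9
1 = −89 + 9·10
So 10·9 ≡ 1 (mod 89).

9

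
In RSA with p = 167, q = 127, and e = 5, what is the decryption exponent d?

φ(n) = (p−1)(q−1) = 166·126 = 20916.
Need d with 5·d ≡ 1 (mod 20916). Apply the extended Euclidean algorithm:
20916 = 4183·5 + 1
5 = 5·1 + 0
Back-substitute:
1 = 20916 − 4183·5
So 5·(-4183) ≡ 1 (mod 20916), hence d ≡ -4183 ≡ 16733 (mod 20916).

16733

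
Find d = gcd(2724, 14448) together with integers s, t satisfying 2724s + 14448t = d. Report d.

12

Repeated division:
14448 = 5·2724 + 828
2724 = 3·828 + 240
828 = 3·240 + 108
240 = 2·108 + 24
108 = 4·24 + 12
24 = 2·12 + 0
gcd(2724, 14448) = 12.
Working backward:
12 = 108 − 4·24
12 = −4·240 + 9·108
12 = 9·828 − 31·240
12 = −31·2724 + 102·828
12 = 102·14448 − 541·2724
So 12 = (102)·14448 + (-541)·2724.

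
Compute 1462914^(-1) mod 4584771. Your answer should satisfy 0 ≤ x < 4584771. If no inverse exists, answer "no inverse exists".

no inverse exists

Compute gcd(1462914, 4584771):
4584771 = 3×1462914 + 196029
1462914 = 7×196029 + 90711
196029 = 2×90711 + 14607
90711 = 6×14607 + 3069
14607 = 4×3069 + 2331
3069 = 1×2331 + 738
2331 = 3×738 + 117
738 = 6×117 + 36
117 = 3×36 + 9
36 = 4×9 + 0
Since gcd = 9 > 1, 1462914 is not a unit mod 4584771.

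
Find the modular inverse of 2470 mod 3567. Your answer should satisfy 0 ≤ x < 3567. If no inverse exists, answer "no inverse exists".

Extended Euclidean algorithm:
3567 = 1·2470 + 1097
2470 = 2·1097 + 276
1097 = 3·276 + 269
276 = 1·269 + 7
269 = 38·7 + 3
7 = 2·3 + 1
3 = 3·1 + 0
Since gcd(2470, 3567) = 1, back-substitute to write 1 as a combination:
1 = 7 − 2·3
1 = −2·269 + 77·7
1 = 77·276 − 79·269
1 = −79·1097 + 314·276
1 = 314·2470 − 707·1097
1 = −707·3567 + 1021·2470
So 2470·1021 ≡ 1 (mod 3567).

1021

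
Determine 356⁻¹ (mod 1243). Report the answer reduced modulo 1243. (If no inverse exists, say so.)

1037

gcd(1243, 356) by repeated division:
1243 = 3×356 + 175
356 = 2×175 + 6
175 = 29×6 + 1
6 = 6×1 + 0
The gcd is 1. Working backward:
1 = 175 − 29·6
1 = −29·356 + 59·175
1 = 59·1243 − 206·356
So 356·(-206) ≡ 1 (mod 1243), and -206 ≡ 1037 (mod 1243).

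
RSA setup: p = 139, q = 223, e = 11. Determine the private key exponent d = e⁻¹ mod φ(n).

φ(n) = (p−1)(q−1) = 138·222 = 30636.
Need d with 11·d ≡ 1 (mod 30636). Apply the extended Euclidean algorithm:
30636 = 2785*11 + 1
11 = 11*1 + 0
Back-substitute:
1 = 30636 − 2785·11
So 11·(-2785) ≡ 1 (mod 30636), hence d ≡ -2785 ≡ 27851 (mod 30636).

27851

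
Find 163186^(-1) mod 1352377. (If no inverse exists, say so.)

149777

Apply the Euclidean algorithm to 1352377 and 163186:
1352377 = 8×163186 + 46889
163186 = 3×46889 + 22519
46889 = 2×22519 + 1851
22519 = 12×1851 + 307
1851 = 6×307 + 9
307 = 34×9 + 1
9 = 9×1 + 0
Since gcd(163186, 1352377) = 1, back-substitute to write 1 as a combination:
1 = 307 − 34·9
1 = −34·1851 + 205·307
1 = 205·22519 − 2494·1851
1 = −2494·46889 + 5193·22519
1 = 5193·163186 − 18073·46889
1 = −18073·1352377 + 149777·163186
So 163186·149777 ≡ 1 (mod 1352377).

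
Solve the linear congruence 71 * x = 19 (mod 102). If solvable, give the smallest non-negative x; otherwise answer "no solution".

29

First find gcd(71, 102):
102 = 1·71 + 31
71 = 2·31 + 9
31 = 3·9 + 4
9 = 2·4 + 1
4 = 4·1 + 0
gcd = 1, so a unique solution mod 102 exists.
Back-substitute for the Bézout coefficients:
1 = 9 − 2·4
1 = −2·31 + 7·9
1 = 7·71 − 16·31
1 = −16·102 + 23·71
So 71·(23) ≡ 1 (mod 102), giving 71⁻¹ ≡ 23.
x ≡ 71⁻¹·19 ≡ 23·19 ≡ 29 (mod 102).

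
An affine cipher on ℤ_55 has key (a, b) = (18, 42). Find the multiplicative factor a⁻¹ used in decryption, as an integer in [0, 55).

52

gcd(55, 18) by repeated division:
55 = 3×18 + 1
18 = 18×1 + 0
The gcd is 1. Working backward:
1 = 55 − 3·18
So 18·(-3) ≡ 1 (mod 55), and -3 ≡ 52 (mod 55).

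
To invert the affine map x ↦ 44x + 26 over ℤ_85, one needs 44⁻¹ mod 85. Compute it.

gcd(85, 44) by repeated division:
85 = 1×44 + 41
44 = 1×41 + 3
41 = 13×3 + 2
3 = 1×2 + 1
2 = 2×1 + 0
The gcd is 1. Working backward:
1 = 3 − 2
1 = −41 + 14·3
1 = 14·44 − 15·41
1 = −15·85 + 29·44
So 44·29 ≡ 1 (mod 85).

29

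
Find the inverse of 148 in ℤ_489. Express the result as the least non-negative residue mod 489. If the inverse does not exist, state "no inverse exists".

76

Extended Euclidean algorithm:
489 = 3·148 + 45
148 = 3·45 + 13
45 = 3·13 + 6
13 = 2·6 + 1
6 = 6·1 + 0
gcd = 1, so the inverse exists. Back-substitute:
1 = 13 − 2·6
1 = −2·45 + 7·13
1 = 7·148 − 23·45
1 = −23·489 + 76·148
So 148·76 ≡ 1 (mod 489).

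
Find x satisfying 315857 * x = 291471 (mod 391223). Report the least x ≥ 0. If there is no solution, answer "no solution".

223234

First find gcd(315857, 391223):
391223 = 1×315857 + 75366
315857 = 4×75366 + 14393
75366 = 5×14393 + 3401
14393 = 4×3401 + 789
3401 = 4×789 + 245
789 = 3×245 + 54
245 = 4×54 + 29
54 = 1×29 + 25
29 = 1×25 + 4
25 = 6×4 + 1
4 = 4×1 + 0
gcd = 1, so a unique solution mod 391223 exists.
Back-substitute for the Bézout coefficients:
1 = 25 − 6·4
1 = −6·29 + 7·25
1 = 7·54 − 13·29
1 = −13·245 + 59·54
1 = 59·789 − 190·245
1 = −190·3401 + 819·789
1 = 819·14393 − 3466·3401
1 = −3466·75366 + 18149·14393
1 = 18149·315857 − 76062·75366
1 = −76062·391223 + 94211·315857
So 315857·(94211) ≡ 1 (mod 391223), giving 315857⁻¹ ≡ 94211.
x ≡ 315857⁻¹·291471 ≡ 94211·291471 ≡ 223234 (mod 391223).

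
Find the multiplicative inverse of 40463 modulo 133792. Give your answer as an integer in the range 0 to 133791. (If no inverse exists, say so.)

gcd(133792, 40463) by repeated division:
133792 = 3·40463 + 12403
40463 = 3·12403 + 3254
12403 = 3·3254 + 2641
3254 = 1·2641 + 613
2641 = 4·613 + 189
613 = 3·189 + 46
189 = 4·46 + 5
46 = 9·5 + 1
5 = 5·1 + 0
gcd = 1, so the inverse exists. Back-substitute:
1 = 46 − 9·5
1 = −9·189 + 37·46
1 = 37·613 − 120·189
1 = −120·2641 + 517·613
1 = 517·3254 − 637·2641
1 = −637·12403 + 2428·3254
1 = 2428·40463 − 7921·12403
1 = −7921·133792 + 26191·40463
So 40463·26191 ≡ 1 (mod 133792).

26191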